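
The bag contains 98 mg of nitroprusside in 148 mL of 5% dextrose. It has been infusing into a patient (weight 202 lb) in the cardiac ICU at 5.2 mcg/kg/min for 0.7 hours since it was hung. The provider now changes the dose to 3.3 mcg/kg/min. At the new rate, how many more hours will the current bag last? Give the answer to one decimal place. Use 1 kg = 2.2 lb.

4.3 hours

Initial rate:
Weight = 202 lb ÷ 2.2 lb/kg = 91.81818 kg
Dose = 5.2 mcg/kg/min × 91.81818 kg = 477.4545 mcg/min
477.4545 mcg/min × 60 min/hr = 28647.27 mcg/hr
Concentration = 98 mg ÷ 148 mL = 0.6621622 mg/mL = 662.1622 mcg/mL
Rate = 28647.27 mcg/hr ÷ 662.1622 mcg/mL = 43.26323 mL/hr
Volume infused so far = 43.26323 mL/hr × 0.7 hr = 30.28426 mL
Volume remaining = 148 − 30.28426 = 117.7157 mL
New rate:
Dose = 3.3 mcg/kg/min × 91.81818 kg = 303 mcg/min
303 mcg/min × 60 min/hr = 18180 mcg/hr
Rate = 18180 mcg/hr ÷ 662.1622 mcg/mL = 27.45551 mL/hr
Time remaining = 117.7157 mL ÷ 27.45551 mL/hr = 4.287509 hr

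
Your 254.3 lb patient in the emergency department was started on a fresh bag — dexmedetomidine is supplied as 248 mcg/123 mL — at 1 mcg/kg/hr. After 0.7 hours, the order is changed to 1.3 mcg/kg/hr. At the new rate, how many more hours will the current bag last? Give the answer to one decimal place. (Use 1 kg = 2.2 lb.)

1.1 hours

Initial rate:
Weight = 254.3 lb ÷ 2.2 lb/kg = 115.5909 kg
Dose = 1 mcg/kg/hr × 115.5909 kg = 115.5909 mcg/hr
Concentration = 248 mcg ÷ 123 mL = 2.01626 mcg/mL
Rate = 115.5909 mcg/hr ÷ 2.01626 mcg/mL = 57.32936 mL/hr
Volume infused so far = 57.32936 mL/hr × 0.7 hr = 40.13055 mL
Volume remaining = 123 − 40.13055 = 82.86945 mL
New rate:
Dose = 1.3 mcg/kg/hr × 115.5909 kg = 150.2682 mcg/hr
Rate = 150.2682 mcg/hr ÷ 2.01626 mcg/mL = 74.52817 mL/hr
Time remaining = 82.86945 mL ÷ 74.52817 mL/hr = 1.111921 hr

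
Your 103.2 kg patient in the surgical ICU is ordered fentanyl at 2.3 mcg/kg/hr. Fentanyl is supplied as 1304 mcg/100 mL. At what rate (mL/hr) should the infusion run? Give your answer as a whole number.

Dose = 2.3 mcg/kg/hr × 103.2 kg = 237.36 mcg/hr
Concentration = 1304 mcg ÷ 100 mL = 13.04 mcg/mL
Rate = 237.36 mcg/hr ÷ 13.04 mcg/mL = 18.20245 mL/hr

18 mL/hr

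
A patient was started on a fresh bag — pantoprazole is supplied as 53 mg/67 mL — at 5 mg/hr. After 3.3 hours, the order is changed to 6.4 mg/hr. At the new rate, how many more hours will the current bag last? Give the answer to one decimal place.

Initial rate:
Concentration = 53 mg ÷ 67 mL = 0.7910448 mg/mL
Rate = 5 mg/hr ÷ 0.7910448 mg/mL = 6.320755 mL/hr
Volume infused so far = 6.320755 mL/hr × 3.3 hr = 20.85849 mL
Volume remaining = 67 − 20.85849 = 46.14151 mL
New rate:
Rate = 6.4 mg/hr ÷ 0.7910448 mg/mL = 8.090566 mL/hr
Time remaining = 46.14151 mL ÷ 8.090566 mL/hr = 5.703125 hr

5.7 hours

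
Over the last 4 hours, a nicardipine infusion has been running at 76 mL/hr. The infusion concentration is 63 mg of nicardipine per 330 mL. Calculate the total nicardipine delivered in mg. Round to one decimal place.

Concentration = 63 mg ÷ 330 mL = 0.1909091 mg/mL
Drug rate = 76 mL/hr × 0.1909091 mg/mL = 14.50909 mg/hr
Total = 14.50909 mg/hr × 4 hr = 58.03636 mg

58.0 mg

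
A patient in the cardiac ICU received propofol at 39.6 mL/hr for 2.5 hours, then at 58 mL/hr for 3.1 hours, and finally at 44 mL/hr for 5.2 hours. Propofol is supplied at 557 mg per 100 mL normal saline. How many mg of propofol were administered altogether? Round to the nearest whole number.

2827 mg

Concentration = 557 mg ÷ 100 mL = 5.57 mg/mL
Stage 1: 39.6 mL/hr × 2.5 hr = 99 mL → 99 mL × 5.57 mg/mL = 551.43 mg
Stage 2: 58 mL/hr × 3.1 hr = 179.8 mL → 179.8 mL × 5.57 mg/mL = 1001.486 mg
Stage 3: 44 mL/hr × 5.2 hr = 228.8 mL → 228.8 mL × 5.57 mg/mL = 1274.416 mg
Total = 551.43 + 1001.486 + 1274.416 = 2827.332 mg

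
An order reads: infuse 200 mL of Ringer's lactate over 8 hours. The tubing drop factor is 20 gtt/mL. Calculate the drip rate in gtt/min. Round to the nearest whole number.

8 gtt/min

200 mL ÷ (8 hr × 60 = 480 min) = 0.4166667 mL/min
0.4166667 mL/min × 20 gtt/mL = 8.333333 gtt/min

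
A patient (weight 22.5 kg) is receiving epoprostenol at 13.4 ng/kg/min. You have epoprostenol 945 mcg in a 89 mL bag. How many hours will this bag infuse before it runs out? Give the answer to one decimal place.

52.2 hours

Dose = 13.4 ng/kg/min × 22.5 kg = 301.5 ng/min
301.5 ng/min × 60 min/hr = 18090 ng/hr
Concentration = 945 mcg ÷ 89 mL = 10.61798 mcg/mL = 10617.98 ng/mL
Rate = 18090 ng/hr ÷ 10617.98 ng/mL = 1.703714 mL/hr
Duration = 89 mL ÷ 1.703714 mL/hr = 52.23881 hr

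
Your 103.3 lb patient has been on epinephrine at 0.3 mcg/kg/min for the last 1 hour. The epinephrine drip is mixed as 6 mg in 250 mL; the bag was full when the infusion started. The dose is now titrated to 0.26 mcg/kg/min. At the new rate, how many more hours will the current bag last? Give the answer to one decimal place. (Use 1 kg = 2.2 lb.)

7.0 hours

Initial rate:
Weight = 103.3 lb ÷ 2.2 lb/kg = 46.95455 kg
Dose = 0.3 mcg/kg/min × 46.95455 kg = 14.08636 mcg/min
14.08636 mcg/min × 60 min/hr = 845.1818 mcg/hr
Concentration = 6 mg ÷ 250 mL = 0.024 mg/mL = 24 mcg/mL
Rate = 845.1818 mcg/hr ÷ 24 mcg/mL = 35.21591 mL/hr
Volume infused so far = 35.21591 mL/hr × 1 hr = 35.21591 mL
Volume remaining = 250 − 35.21591 = 214.7841 mL
New rate:
Dose = 0.26 mcg/kg/min × 46.95455 kg = 12.20818 mcg/min
12.20818 mcg/min × 60 min/hr = 732.4909 mcg/hr
Rate = 732.4909 mcg/hr ÷ 24 mcg/mL = 30.52045 mL/hr
Time remaining = 214.7841 mL ÷ 30.52045 mL/hr = 7.037382 hr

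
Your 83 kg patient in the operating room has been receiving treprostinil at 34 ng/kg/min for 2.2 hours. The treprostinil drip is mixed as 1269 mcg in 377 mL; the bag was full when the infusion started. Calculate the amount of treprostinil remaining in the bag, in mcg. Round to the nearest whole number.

896 mcg

Dose = 34 ng/kg/min × 83 kg = 2822 ng/min
2822 ng/min × 60 min/hr = 169320 ng/hr
Concentration = 1269 mcg ÷ 377 mL = 3.366048 mcg/mL = 3366.048 ng/mL
Rate = 169320 ng/hr ÷ 3366.048 ng/mL = 50.30232 mL/hr
Volume infused = 50.30232 mL/hr × 2.2 hr = 110.6651 mL
Volume remaining = 377 − 110.6651 = 266.3349 mL
Drug remaining = 266.3349 mL × 3366.048 ng/mL = 896496 ng = 896.496 mcg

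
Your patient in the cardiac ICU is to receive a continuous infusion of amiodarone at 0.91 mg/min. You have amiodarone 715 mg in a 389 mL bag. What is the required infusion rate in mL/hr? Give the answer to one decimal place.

0.91 mg/min × 60 min/hr = 54.6 mg/hr
Concentration = 715 mg ÷ 389 mL = 1.838046 mg/mL
Rate = 54.6 mg/hr ÷ 1.838046 mg/mL = 29.70545 mL/hr

29.7 mL/hr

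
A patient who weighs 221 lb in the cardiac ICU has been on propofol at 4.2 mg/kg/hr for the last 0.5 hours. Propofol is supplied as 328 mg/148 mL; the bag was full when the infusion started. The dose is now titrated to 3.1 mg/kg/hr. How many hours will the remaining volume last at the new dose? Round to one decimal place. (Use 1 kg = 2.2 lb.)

Initial rate:
Weight = 221 lb ÷ 2.2 lb/kg = 100.4545 kg
Dose = 4.2 mg/kg/hr × 100.4545 kg = 421.9091 mg/hr
Concentration = 328 mg ÷ 148 mL = 2.216216 mg/mL
Rate = 421.9091 mg/hr ÷ 2.216216 mg/mL = 190.3736 mL/hr
Volume infused so far = 190.3736 mL/hr × 0.5 hr = 95.18681 mL
Volume remaining = 148 − 95.18681 = 52.81319 mL
New rate:
Dose = 3.1 mg/kg/hr × 100.4545 kg = 311.4091 mg/hr
Rate = 311.4091 mg/hr ÷ 2.216216 mg/mL = 140.5139 mL/hr
Time remaining = 52.81319 mL ÷ 140.5139 mL/hr = 0.3758575 hr

0.4 hours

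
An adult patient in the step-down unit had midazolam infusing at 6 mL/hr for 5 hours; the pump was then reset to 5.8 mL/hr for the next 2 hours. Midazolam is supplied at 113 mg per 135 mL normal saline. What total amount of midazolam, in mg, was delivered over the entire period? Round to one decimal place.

34.8 mg

Concentration = 113 mg ÷ 135 mL = 0.837037 mg/mL
Stage 1: 6 mL/hr × 5 hr = 30 mL → 30 mL × 0.837037 mg/mL = 25.11111 mg
Stage 2: 5.8 mL/hr × 2 hr = 11.6 mL → 11.6 mL × 0.837037 mg/mL = 9.70963 mg
Total = 25.11111 + 9.70963 = 34.82074 mg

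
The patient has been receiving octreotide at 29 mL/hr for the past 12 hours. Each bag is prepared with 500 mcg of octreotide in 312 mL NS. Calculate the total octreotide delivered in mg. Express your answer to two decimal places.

Concentration = 500 mcg ÷ 312 mL = 1.602564 mcg/mL
Drug rate = 29 mL/hr × 1.602564 mcg/mL = 46.47436 mcg/hr
Total = 46.47436 mcg/hr × 12 hr = 557.6923 mcg = 0.5576923 mg

0.56 mg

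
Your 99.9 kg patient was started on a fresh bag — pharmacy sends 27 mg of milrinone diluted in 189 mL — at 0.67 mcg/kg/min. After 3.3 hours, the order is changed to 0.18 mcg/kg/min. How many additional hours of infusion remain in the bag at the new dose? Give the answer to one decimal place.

12.7 hours

Initial rate:
Dose = 0.67 mcg/kg/min × 99.9 kg = 66.933 mcg/min
66.933 mcg/min × 60 min/hr = 4015.98 mcg/hr
Concentration = 27 mg ÷ 189 mL = 0.1428571 mg/mL = 142.8571 mcg/mL
Rate = 4015.98 mcg/hr ÷ 142.8571 mcg/mL = 28.11186 mL/hr
Volume infused so far = 28.11186 mL/hr × 3.3 hr = 92.76914 mL
Volume remaining = 189 − 92.76914 = 96.23086 mL
New rate:
Dose = 0.18 mcg/kg/min × 99.9 kg = 17.982 mcg/min
17.982 mcg/min × 60 min/hr = 1078.92 mcg/hr
Rate = 1078.92 mcg/hr ÷ 142.8571 mcg/mL = 7.55244 mL/hr
Time remaining = 96.23086 mL ÷ 7.55244 mL/hr = 12.74169 hr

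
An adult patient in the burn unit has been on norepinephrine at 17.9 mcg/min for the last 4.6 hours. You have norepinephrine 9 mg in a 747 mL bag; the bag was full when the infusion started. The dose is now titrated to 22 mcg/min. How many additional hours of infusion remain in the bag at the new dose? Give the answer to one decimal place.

3.1 hours

Initial rate:
17.9 mcg/min × 60 min/hr = 1074 mcg/hr
Concentration = 9 mg ÷ 747 mL = 0.01204819 mg/mL = 12.04819 mcg/mL
Rate = 1074 mcg/hr ÷ 12.04819 mcg/mL = 89.142 mL/hr
Volume infused so far = 89.142 mL/hr × 4.6 hr = 410.0532 mL
Volume remaining = 747 − 410.0532 = 336.9468 mL
New rate:
22 mcg/min × 60 min/hr = 1320 mcg/hr
Rate = 1320 mcg/hr ÷ 12.04819 mcg/mL = 109.56 mL/hr
Time remaining = 336.9468 mL ÷ 109.56 mL/hr = 3.075455 hr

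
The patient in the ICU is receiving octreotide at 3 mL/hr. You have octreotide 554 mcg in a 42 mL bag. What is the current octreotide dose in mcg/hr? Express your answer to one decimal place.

39.6 mcg/hr

Concentration = 554 mcg ÷ 42 mL = 13.19048 mcg/mL
Drug rate = 3 mL/hr × 13.19048 mcg/mL = 39.57143 mcg/hr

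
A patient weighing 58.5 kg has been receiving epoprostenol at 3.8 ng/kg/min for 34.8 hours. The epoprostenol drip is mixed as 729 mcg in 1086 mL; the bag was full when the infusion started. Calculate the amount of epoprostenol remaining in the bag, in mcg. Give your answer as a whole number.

Dose = 3.8 ng/kg/min × 58.5 kg = 222.3 ng/min
222.3 ng/min × 60 min/hr = 13338 ng/hr
Concentration = 729 mcg ÷ 1086 mL = 0.6712707 mcg/mL = 671.2707 ng/mL
Rate = 13338 ng/hr ÷ 671.2707 ng/mL = 19.86978 mL/hr
Volume infused = 19.86978 mL/hr × 34.8 hr = 691.4683 mL
Volume remaining = 1086 − 691.4683 = 394.5317 mL
Drug remaining = 394.5317 mL × 671.2707 ng/mL = 264837.6 ng = 264.8376 mcg

265 mcg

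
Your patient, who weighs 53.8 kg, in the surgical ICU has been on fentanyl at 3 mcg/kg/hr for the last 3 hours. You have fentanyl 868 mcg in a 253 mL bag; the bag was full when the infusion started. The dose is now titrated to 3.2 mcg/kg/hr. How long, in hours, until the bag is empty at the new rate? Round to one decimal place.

Initial rate:
Dose = 3 mcg/kg/hr × 53.8 kg = 161.4 mcg/hr
Concentration = 868 mcg ÷ 253 mL = 3.43083 mcg/mL
Rate = 161.4 mcg/hr ÷ 3.43083 mcg/mL = 47.04401 mL/hr
Volume infused so far = 47.04401 mL/hr × 3 hr = 141.132 mL
Volume remaining = 253 − 141.132 = 111.868 mL
New rate:
Dose = 3.2 mcg/kg/hr × 53.8 kg = 172.16 mcg/hr
Rate = 172.16 mcg/hr ÷ 3.43083 mcg/mL = 50.18028 mL/hr
Time remaining = 111.868 mL ÷ 50.18028 mL/hr = 2.229322 hr

2.2 hours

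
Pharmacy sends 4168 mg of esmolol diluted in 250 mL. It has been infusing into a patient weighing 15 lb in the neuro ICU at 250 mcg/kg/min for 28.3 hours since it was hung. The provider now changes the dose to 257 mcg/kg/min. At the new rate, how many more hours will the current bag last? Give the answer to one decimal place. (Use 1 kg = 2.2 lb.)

Initial rate:
Weight = 15 lb ÷ 2.2 lb/kg = 6.818182 kg
Dose = 250 mcg/kg/min × 6.818182 kg = 1704.545 mcg/min
1704.545 mcg/min × 60 min/hr = 102272.7 mcg/hr
Concentration = 4168 mg ÷ 250 mL = 16.672 mg/mL = 16672 mcg/mL
Rate = 102272.7 mcg/hr ÷ 16672 mcg/mL = 6.134401 mL/hr
Volume infused so far = 6.134401 mL/hr × 28.3 hr = 173.6035 mL
Volume remaining = 250 − 173.6035 = 76.39646 mL
New rate:
Dose = 257 mcg/kg/min × 6.818182 kg = 1752.273 mcg/min
1752.273 mcg/min × 60 min/hr = 105136.4 mcg/hr
Rate = 105136.4 mcg/hr ÷ 16672 mcg/mL = 6.306164 mL/hr
Time remaining = 76.39646 mL ÷ 6.306164 mL/hr = 12.11457 hr

12.1 hours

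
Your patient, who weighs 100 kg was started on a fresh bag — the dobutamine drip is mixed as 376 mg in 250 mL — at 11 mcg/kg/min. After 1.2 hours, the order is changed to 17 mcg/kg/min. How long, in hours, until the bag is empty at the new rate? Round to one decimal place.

Initial rate:
Dose = 11 mcg/kg/min × 100 kg = 1100 mcg/min
1100 mcg/min × 60 min/hr = 66000 mcg/hr
Concentration = 376 mg ÷ 250 mL = 1.504 mg/mL = 1504 mcg/mL
Rate = 66000 mcg/hr ÷ 1504 mcg/mL = 43.88298 mL/hr
Volume infused so far = 43.88298 mL/hr × 1.2 hr = 52.65957 mL
Volume remaining = 250 − 52.65957 = 197.3404 mL
New rate:
Dose = 17 mcg/kg/min × 100 kg = 1700 mcg/min
1700 mcg/min × 60 min/hr = 102000 mcg/hr
Rate = 102000 mcg/hr ÷ 1504 mcg/mL = 67.81915 mL/hr
Time remaining = 197.3404 mL ÷ 67.81915 mL/hr = 2.909804 hr

2.9 hours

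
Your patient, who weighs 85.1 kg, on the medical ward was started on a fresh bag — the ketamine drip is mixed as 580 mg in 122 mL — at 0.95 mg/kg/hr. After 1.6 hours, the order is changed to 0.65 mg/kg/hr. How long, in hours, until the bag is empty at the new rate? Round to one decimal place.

8.1 hours

Initial rate:
Dose = 0.95 mg/kg/hr × 85.1 kg = 80.845 mg/hr
Concentration = 580 mg ÷ 122 mL = 4.754098 mg/mL
Rate = 80.845 mg/hr ÷ 4.754098 mg/mL = 17.00533 mL/hr
Volume infused so far = 17.00533 mL/hr × 1.6 hr = 27.20852 mL
Volume remaining = 122 − 27.20852 = 94.79148 mL
New rate:
Dose = 0.65 mg/kg/hr × 85.1 kg = 55.315 mg/hr
Rate = 55.315 mg/hr ÷ 4.754098 mg/mL = 11.63522 mL/hr
Time remaining = 94.79148 mL ÷ 11.63522 mL/hr = 8.14694 hr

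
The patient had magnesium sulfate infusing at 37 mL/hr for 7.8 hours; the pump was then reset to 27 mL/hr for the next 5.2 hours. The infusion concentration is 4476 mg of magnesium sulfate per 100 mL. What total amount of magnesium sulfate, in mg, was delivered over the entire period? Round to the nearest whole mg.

Concentration = 4476 mg ÷ 100 mL = 44.76 mg/mL
Stage 1: 37 mL/hr × 7.8 hr = 288.6 mL → 288.6 mL × 44.76 mg/mL = 12917.74 mg
Stage 2: 27 mL/hr × 5.2 hr = 140.4 mL → 140.4 mL × 44.76 mg/mL = 6284.304 mg
Total = 12917.74 + 6284.304 = 19202.04 mg

19202 mg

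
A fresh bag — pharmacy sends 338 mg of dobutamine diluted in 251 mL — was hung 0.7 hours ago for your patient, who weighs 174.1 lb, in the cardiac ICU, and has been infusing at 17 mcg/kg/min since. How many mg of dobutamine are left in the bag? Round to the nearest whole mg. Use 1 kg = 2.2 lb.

Weight = 174.1 lb ÷ 2.2 lb/kg = 79.13636 kg
Dose = 17 mcg/kg/min × 79.13636 kg = 1345.318 mcg/min
1345.318 mcg/min × 60 min/hr = 80719.09 mcg/hr
Concentration = 338 mg ÷ 251 mL = 1.346614 mg/mL = 1346.614 mcg/mL
Rate = 80719.09 mcg/hr ÷ 1346.614 mcg/mL = 59.94228 mL/hr
Volume infused = 59.94228 mL/hr × 0.7 hr = 41.9596 mL
Volume remaining = 251 − 41.9596 = 209.0404 mL
Drug remaining = 209.0404 mL × 1346.614 mcg/mL = 281496.6 mcg = 281.4966 mg

281 mg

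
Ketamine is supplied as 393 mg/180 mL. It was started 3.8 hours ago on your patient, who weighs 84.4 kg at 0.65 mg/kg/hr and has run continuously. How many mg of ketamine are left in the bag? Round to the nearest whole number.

185 mg

Dose = 0.65 mg/kg/hr × 84.4 kg = 54.86 mg/hr
Concentration = 393 mg ÷ 180 mL = 2.183333 mg/mL
Rate = 54.86 mg/hr ÷ 2.183333 mg/mL = 25.12672 mL/hr
Volume infused = 25.12672 mL/hr × 3.8 hr = 95.48153 mL
Volume remaining = 180 − 95.48153 = 84.51847 mL
Drug remaining = 84.51847 mL × 2.183333 mg/mL = 184.532 mg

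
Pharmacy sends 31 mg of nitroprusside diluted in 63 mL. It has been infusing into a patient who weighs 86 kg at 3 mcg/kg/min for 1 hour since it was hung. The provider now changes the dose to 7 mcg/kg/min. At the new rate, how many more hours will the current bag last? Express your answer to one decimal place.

0.4 hours

Initial rate:
Dose = 3 mcg/kg/min × 86 kg = 258 mcg/min
258 mcg/min × 60 min/hr = 15480 mcg/hr
Concentration = 31 mg ÷ 63 mL = 0.4920635 mg/mL = 492.0635 mcg/mL
Rate = 15480 mcg/hr ÷ 492.0635 mcg/mL = 31.45935 mL/hr
Volume infused so far = 31.45935 mL/hr × 1 hr = 31.45935 mL
Volume remaining = 63 − 31.45935 = 31.54065 mL
New rate:
Dose = 7 mcg/kg/min × 86 kg = 602 mcg/min
602 mcg/min × 60 min/hr = 36120 mcg/hr
Rate = 36120 mcg/hr ÷ 492.0635 mcg/mL = 73.40516 mL/hr
Time remaining = 31.54065 mL ÷ 73.40516 mL/hr = 0.4296788 hr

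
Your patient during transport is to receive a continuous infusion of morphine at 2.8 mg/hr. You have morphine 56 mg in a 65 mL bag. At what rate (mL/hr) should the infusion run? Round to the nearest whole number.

Concentration = 56 mg ÷ 65 mL = 0.8615385 mg/mL
Rate = 2.8 mg/hr ÷ 0.8615385 mg/mL = 3.25 mL/hr

3 mL/hr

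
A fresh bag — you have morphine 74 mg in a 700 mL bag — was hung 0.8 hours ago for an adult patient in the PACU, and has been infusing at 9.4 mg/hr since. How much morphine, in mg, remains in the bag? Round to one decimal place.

Concentration = 74 mg ÷ 700 mL = 0.1057143 mg/mL
Rate = 9.4 mg/hr ÷ 0.1057143 mg/mL = 88.91892 mL/hr
Volume infused = 88.91892 mL/hr × 0.8 hr = 71.13514 mL
Volume remaining = 700 − 71.13514 = 628.8649 mL
Drug remaining = 628.8649 mL × 0.1057143 mg/mL = 66.48 mg

66.5 mg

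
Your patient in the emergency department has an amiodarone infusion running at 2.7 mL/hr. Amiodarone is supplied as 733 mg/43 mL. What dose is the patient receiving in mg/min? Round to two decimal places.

0.77 mg/min

Concentration = 733 mg ÷ 43 mL = 17.04651 mg/mL
Drug rate = 2.7 mL/hr × 17.04651 mg/mL = 46.02558 mg/hr
46.02558 mg/hr ÷ 60 min/hr = 0.767093 mg/min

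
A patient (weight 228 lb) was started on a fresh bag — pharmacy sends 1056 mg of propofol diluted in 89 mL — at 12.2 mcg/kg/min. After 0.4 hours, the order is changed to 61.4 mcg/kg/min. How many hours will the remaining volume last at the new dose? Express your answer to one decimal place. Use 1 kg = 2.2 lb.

2.7 hours

Initial rate:
Weight = 228 lb ÷ 2.2 lb/kg = 103.6364 kg
Dose = 12.2 mcg/kg/min × 103.6364 kg = 1264.364 mcg/min
1264.364 mcg/min × 60 min/hr = 75861.82 mcg/hr
Concentration = 1056 mg ÷ 89 mL = 11.86517 mg/mL = 11865.17 mcg/mL
Rate = 75861.82 mcg/hr ÷ 11865.17 mcg/mL = 6.393657 mL/hr
Volume infused so far = 6.393657 mL/hr × 0.4 hr = 2.557463 mL
Volume remaining = 89 − 2.557463 = 86.44254 mL
New rate:
Dose = 61.4 mcg/kg/min × 103.6364 kg = 6363.273 mcg/min
6363.273 mcg/min × 60 min/hr = 381796.4 mcg/hr
Rate = 381796.4 mcg/hr ÷ 11865.17 mcg/mL = 32.17791 mL/hr
Time remaining = 86.44254 mL ÷ 32.17791 mL/hr = 2.686394 hr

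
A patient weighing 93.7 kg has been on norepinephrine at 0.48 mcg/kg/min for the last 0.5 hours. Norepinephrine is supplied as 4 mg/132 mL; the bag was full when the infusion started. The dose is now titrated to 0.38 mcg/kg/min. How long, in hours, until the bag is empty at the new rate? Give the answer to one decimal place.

Initial rate:
Dose = 0.48 mcg/kg/min × 93.7 kg = 44.976 mcg/min
44.976 mcg/min × 60 min/hr = 2698.56 mcg/hr
Concentration = 4 mg ÷ 132 mL = 0.03030303 mg/mL = 30.30303 mcg/mL
Rate = 2698.56 mcg/hr ÷ 30.30303 mcg/mL = 89.05248 mL/hr
Volume infused so far = 89.05248 mL/hr × 0.5 hr = 44.52624 mL
Volume remaining = 132 − 44.52624 = 87.47376 mL
New rate:
Dose = 0.38 mcg/kg/min × 93.7 kg = 35.606 mcg/min
35.606 mcg/min × 60 min/hr = 2136.36 mcg/hr
Rate = 2136.36 mcg/hr ÷ 30.30303 mcg/mL = 70.49988 mL/hr
Time remaining = 87.47376 mL ÷ 70.49988 mL/hr = 1.240765 hr

1.2 hours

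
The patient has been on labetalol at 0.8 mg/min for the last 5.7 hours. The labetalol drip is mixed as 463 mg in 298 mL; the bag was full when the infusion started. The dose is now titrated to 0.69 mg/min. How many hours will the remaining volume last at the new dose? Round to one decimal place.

4.6 hours

Initial rate:
0.8 mg/min × 60 min/hr = 48 mg/hr
Concentration = 463 mg ÷ 298 mL = 1.553691 mg/mL
Rate = 48 mg/hr ÷ 1.553691 mg/mL = 30.89417 mL/hr
Volume infused so far = 30.89417 mL/hr × 5.7 hr = 176.0968 mL
Volume remaining = 298 − 176.0968 = 121.9032 mL
New rate:
0.69 mg/min × 60 min/hr = 41.4 mg/hr
Rate = 41.4 mg/hr ÷ 1.553691 mg/mL = 26.64622 mL/hr
Time remaining = 121.9032 mL ÷ 26.64622 mL/hr = 4.574879 hr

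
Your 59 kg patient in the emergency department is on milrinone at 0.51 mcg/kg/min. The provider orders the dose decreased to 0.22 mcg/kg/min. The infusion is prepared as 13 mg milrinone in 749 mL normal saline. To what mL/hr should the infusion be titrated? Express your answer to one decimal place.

44.9 mL/hr

Dose = 0.22 mcg/kg/min × 59 kg = 12.98 mcg/min
12.98 mcg/min × 60 min/hr = 778.8 mcg/hr
Concentration = 13 mg ÷ 749 mL = 0.01735648 mg/mL = 17.35648 mcg/mL
Rate = 778.8 mcg/hr ÷ 17.35648 mcg/mL = 44.87086 mL/hr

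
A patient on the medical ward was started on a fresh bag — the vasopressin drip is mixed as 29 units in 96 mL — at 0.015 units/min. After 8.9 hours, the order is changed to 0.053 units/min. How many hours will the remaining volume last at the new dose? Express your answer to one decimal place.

6.6 hours

Initial rate:
0.015 units/min × 60 min/hr = 0.9 units/hr
Concentration = 29 units ÷ 96 mL = 0.3020833 units/mL
Rate = 0.9 units/hr ÷ 0.3020833 units/mL = 2.97931 mL/hr
Volume infused so far = 2.97931 mL/hr × 8.9 hr = 26.51586 mL
Volume remaining = 96 − 26.51586 = 69.48414 mL
New rate:
0.053 units/min × 60 min/hr = 3.18 units/hr
Rate = 3.18 units/hr ÷ 0.3020833 units/mL = 10.5269 mL/hr
Time remaining = 69.48414 mL ÷ 10.5269 mL/hr = 6.600629 hr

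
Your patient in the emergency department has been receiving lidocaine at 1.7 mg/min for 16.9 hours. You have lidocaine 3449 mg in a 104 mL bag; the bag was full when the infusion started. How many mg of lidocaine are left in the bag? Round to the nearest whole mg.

1.7 mg/min × 60 min/hr = 102 mg/hr
Concentration = 3449 mg ÷ 104 mL = 33.16346 mg/mL
Rate = 102 mg/hr ÷ 33.16346 mg/mL = 3.075674 mL/hr
Volume infused = 3.075674 mL/hr × 16.9 hr = 51.97889 mL
Volume remaining = 104 − 51.97889 = 52.02111 mL
Drug remaining = 52.02111 mL × 33.16346 mg/mL = 1725.2 mg

1725 mg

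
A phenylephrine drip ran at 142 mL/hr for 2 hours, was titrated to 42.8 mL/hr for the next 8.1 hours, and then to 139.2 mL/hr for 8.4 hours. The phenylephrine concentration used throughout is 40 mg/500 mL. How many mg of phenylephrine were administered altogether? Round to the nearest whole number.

144 mg

Concentration = 40 mg ÷ 500 mL = 0.08 mg/mL
Stage 1: 142 mL/hr × 2 hr = 284 mL → 284 mL × 0.08 mg/mL = 22.72 mg
Stage 2: 42.8 mL/hr × 8.1 hr = 346.68 mL → 346.68 mL × 0.08 mg/mL = 27.7344 mg
Stage 3: 139.2 mL/hr × 8.4 hr = 1169.28 mL → 1169.28 mL × 0.08 mg/mL = 93.5424 mg
Total = 22.72 + 27.7344 + 93.5424 = 143.9968 mg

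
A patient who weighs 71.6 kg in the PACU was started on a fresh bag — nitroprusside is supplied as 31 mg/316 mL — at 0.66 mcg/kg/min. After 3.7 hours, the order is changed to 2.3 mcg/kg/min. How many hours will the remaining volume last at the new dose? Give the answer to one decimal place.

2.1 hours

Initial rate:
Dose = 0.66 mcg/kg/min × 71.6 kg = 47.256 mcg/min
47.256 mcg/min × 60 min/hr = 2835.36 mcg/hr
Concentration = 31 mg ÷ 316 mL = 0.09810127 mg/mL = 98.10127 mcg/mL
Rate = 2835.36 mcg/hr ÷ 98.10127 mcg/mL = 28.90238 mL/hr
Volume infused so far = 28.90238 mL/hr × 3.7 hr = 106.9388 mL
Volume remaining = 316 − 106.9388 = 209.0612 mL
New rate:
Dose = 2.3 mcg/kg/min × 71.6 kg = 164.68 mcg/min
164.68 mcg/min × 60 min/hr = 9880.8 mcg/hr
Rate = 9880.8 mcg/hr ÷ 98.10127 mcg/mL = 100.7204 mL/hr
Time remaining = 209.0612 mL ÷ 100.7204 mL/hr = 2.075659 hr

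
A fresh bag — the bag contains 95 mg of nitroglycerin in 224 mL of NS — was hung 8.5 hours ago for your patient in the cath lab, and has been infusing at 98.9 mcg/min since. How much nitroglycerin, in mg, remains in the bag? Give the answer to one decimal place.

44.6 mg

98.9 mcg/min × 60 min/hr = 5934 mcg/hr
Concentration = 95 mg ÷ 224 mL = 0.4241071 mg/mL = 424.1071 mcg/mL
Rate = 5934 mcg/hr ÷ 424.1071 mcg/mL = 13.99175 mL/hr
Volume infused = 13.99175 mL/hr × 8.5 hr = 118.9299 mL
Volume remaining = 224 − 118.9299 = 105.0701 mL
Drug remaining = 105.0701 mL × 424.1071 mcg/mL = 44561 mcg = 44.561 mg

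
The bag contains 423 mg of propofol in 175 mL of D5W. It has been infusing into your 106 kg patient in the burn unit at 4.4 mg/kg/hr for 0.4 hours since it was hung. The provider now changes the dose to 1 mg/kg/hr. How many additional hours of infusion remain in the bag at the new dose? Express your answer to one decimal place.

Initial rate:
Dose = 4.4 mg/kg/hr × 106 kg = 466.4 mg/hr
Concentration = 423 mg ÷ 175 mL = 2.417143 mg/mL
Rate = 466.4 mg/hr ÷ 2.417143 mg/mL = 192.9551 mL/hr
Volume infused so far = 192.9551 mL/hr × 0.4 hr = 77.18203 mL
Volume remaining = 175 − 77.18203 = 97.81797 mL
New rate:
Dose = 1 mg/kg/hr × 106 kg = 106 mg/hr
Rate = 106 mg/hr ÷ 2.417143 mg/mL = 43.85343 mL/hr
Time remaining = 97.81797 mL ÷ 43.85343 mL/hr = 2.230566 hr

2.2 hours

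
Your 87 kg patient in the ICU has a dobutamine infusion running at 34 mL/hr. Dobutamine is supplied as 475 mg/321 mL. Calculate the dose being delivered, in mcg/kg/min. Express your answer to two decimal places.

Concentration = 475 mg ÷ 321 mL = 1.479751 mg/mL = 1479.751 mcg/mL
Drug rate = 34 mL/hr × 1479.751 mcg/mL = 50311.53 mcg/hr
50311.53 mcg/hr ÷ 60 min/hr = 838.5254 mcg/min
838.5254 mcg/min ÷ 87 kg = 9.638223 mcg/kg/min

9.64 mcg/kg/min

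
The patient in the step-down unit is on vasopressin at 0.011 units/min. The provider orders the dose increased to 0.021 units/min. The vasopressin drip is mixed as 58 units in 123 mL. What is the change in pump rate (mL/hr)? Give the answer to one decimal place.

1.3 mL/hr

At the current dose:
0.011 units/min × 60 min/hr = 0.66 units/hr
Concentration = 58 units ÷ 123 mL = 0.4715447 units/mL
Rate = 0.66 units/hr ÷ 0.4715447 units/mL = 1.399655 mL/hr
At the new dose:
0.021 units/min × 60 min/hr = 1.26 units/hr
Rate = 1.26 units/hr ÷ 0.4715447 units/mL = 2.672069 mL/hr
Change = 2.672069 − 1.399655 = 1.272414 mL/hr → 1.272414 mL/hr increase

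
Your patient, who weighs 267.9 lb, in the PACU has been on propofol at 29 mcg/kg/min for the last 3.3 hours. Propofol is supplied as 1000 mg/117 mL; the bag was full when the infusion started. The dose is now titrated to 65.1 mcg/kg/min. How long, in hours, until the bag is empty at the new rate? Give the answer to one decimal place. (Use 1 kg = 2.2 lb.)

0.6 hours

Initial rate:
Weight = 267.9 lb ÷ 2.2 lb/kg = 121.7727 kg
Dose = 29 mcg/kg/min × 121.7727 kg = 3531.409 mcg/min
3531.409 mcg/min × 60 min/hr = 211884.5 mcg/hr
Concentration = 1000 mg ÷ 117 mL = 8.547009 mg/mL = 8547.009 mcg/mL
Rate = 211884.5 mcg/hr ÷ 8547.009 mcg/mL = 24.79049 mL/hr
Volume infused so far = 24.79049 mL/hr × 3.3 hr = 81.80862 mL
Volume remaining = 117 − 81.80862 = 35.19138 mL
New rate:
Dose = 65.1 mcg/kg/min × 121.7727 kg = 7927.405 mcg/min
7927.405 mcg/min × 60 min/hr = 475644.3 mcg/hr
Rate = 475644.3 mcg/hr ÷ 8547.009 mcg/mL = 55.65038 mL/hr
Time remaining = 35.19138 mL ÷ 55.65038 mL/hr = 0.6323654 hr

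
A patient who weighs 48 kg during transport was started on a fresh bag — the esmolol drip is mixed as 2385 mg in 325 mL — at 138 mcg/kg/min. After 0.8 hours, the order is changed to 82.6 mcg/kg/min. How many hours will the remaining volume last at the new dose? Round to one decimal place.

Initial rate:
Dose = 138 mcg/kg/min × 48 kg = 6624 mcg/min
6624 mcg/min × 60 min/hr = 397440 mcg/hr
Concentration = 2385 mg ÷ 325 mL = 7.338462 mg/mL = 7338.462 mcg/mL
Rate = 397440 mcg/hr ÷ 7338.462 mcg/mL = 54.15849 mL/hr
Volume infused so far = 54.15849 mL/hr × 0.8 hr = 43.32679 mL
Volume remaining = 325 − 43.32679 = 281.6732 mL
New rate:
Dose = 82.6 mcg/kg/min × 48 kg = 3964.8 mcg/min
3964.8 mcg/min × 60 min/hr = 237888 mcg/hr
Rate = 237888 mcg/hr ÷ 7338.462 mcg/mL = 32.4166 mL/hr
Time remaining = 281.6732 mL ÷ 32.4166 mL/hr = 8.689165 hr

8.7 hours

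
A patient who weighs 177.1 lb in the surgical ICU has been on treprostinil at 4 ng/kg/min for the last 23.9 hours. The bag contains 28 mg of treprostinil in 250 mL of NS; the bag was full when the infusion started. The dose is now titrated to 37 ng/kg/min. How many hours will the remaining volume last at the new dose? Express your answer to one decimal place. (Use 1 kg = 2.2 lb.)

154.1 hours

Initial rate:
Weight = 177.1 lb ÷ 2.2 lb/kg = 80.5 kg
Dose = 4 ng/kg/min × 80.5 kg = 322 ng/min
322 ng/min × 60 min/hr = 19320 ng/hr
Concentration = 28 mg ÷ 250 mL = 0.112 mg/mL = 112000 ng/mL
Rate = 19320 ng/hr ÷ 112000 ng/mL = 0.1725 mL/hr
Volume infused so far = 0.1725 mL/hr × 23.9 hr = 4.12275 mL
Volume remaining = 250 − 4.12275 = 245.8773 mL
New rate:
Dose = 37 ng/kg/min × 80.5 kg = 2978.5 ng/min
2978.5 ng/min × 60 min/hr = 178710 ng/hr
Rate = 178710 ng/hr ÷ 112000 ng/mL = 1.595625 mL/hr
Time remaining = 245.8773 mL ÷ 1.595625 mL/hr = 154.0946 hr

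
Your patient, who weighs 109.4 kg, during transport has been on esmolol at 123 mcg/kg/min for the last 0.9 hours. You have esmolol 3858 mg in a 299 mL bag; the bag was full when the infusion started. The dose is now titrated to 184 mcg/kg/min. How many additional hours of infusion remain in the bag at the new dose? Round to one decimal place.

Initial rate:
Dose = 123 mcg/kg/min × 109.4 kg = 13456.2 mcg/min
13456.2 mcg/min × 60 min/hr = 807372 mcg/hr
Concentration = 3858 mg ÷ 299 mL = 12.90301 mg/mL = 12903.01 mcg/mL
Rate = 807372 mcg/hr ÷ 12903.01 mcg/mL = 62.57238 mL/hr
Volume infused so far = 62.57238 mL/hr × 0.9 hr = 56.31514 mL
Volume remaining = 299 − 56.31514 = 242.6849 mL
New rate:
Dose = 184 mcg/kg/min × 109.4 kg = 20129.6 mcg/min
20129.6 mcg/min × 60 min/hr = 1207776 mcg/hr
Rate = 1207776 mcg/hr ÷ 12903.01 mcg/mL = 93.60421 mL/hr
Time remaining = 242.6849 mL ÷ 93.60421 mL/hr = 2.59267 hr

2.6 hours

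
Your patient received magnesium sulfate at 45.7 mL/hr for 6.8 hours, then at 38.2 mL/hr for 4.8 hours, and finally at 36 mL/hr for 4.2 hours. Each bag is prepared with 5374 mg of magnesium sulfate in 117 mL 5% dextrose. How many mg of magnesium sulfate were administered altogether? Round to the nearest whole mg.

Concentration = 5374 mg ÷ 117 mL = 45.93162 mg/mL
Stage 1: 45.7 mL/hr × 6.8 hr = 310.76 mL → 310.76 mL × 45.93162 mg/mL = 14273.71 mg
Stage 2: 38.2 mL/hr × 4.8 hr = 183.36 mL → 183.36 mL × 45.93162 mg/mL = 8422.023 mg
Stage 3: 36 mL/hr × 4.2 hr = 151.2 mL → 151.2 mL × 45.93162 mg/mL = 6944.862 mg
Total = 14273.71 + 8422.023 + 6944.862 = 29640.6 mg

29641 mg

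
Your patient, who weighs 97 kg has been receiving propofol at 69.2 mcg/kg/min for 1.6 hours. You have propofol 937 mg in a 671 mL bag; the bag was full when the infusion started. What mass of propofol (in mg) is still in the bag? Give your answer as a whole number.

Dose = 69.2 mcg/kg/min × 97 kg = 6712.4 mcg/min
6712.4 mcg/min × 60 min/hr = 402744 mcg/hr
Concentration = 937 mg ÷ 671 mL = 1.396423 mg/mL = 1396.423 mcg/mL
Rate = 402744 mcg/hr ÷ 1396.423 mcg/mL = 288.4111 mL/hr
Volume infused = 288.4111 mL/hr × 1.6 hr = 461.4578 mL
Volume remaining = 671 − 461.4578 = 209.5422 mL
Drug remaining = 209.5422 mL × 1396.423 mcg/mL = 292609.6 mcg = 292.6096 mg

293 mg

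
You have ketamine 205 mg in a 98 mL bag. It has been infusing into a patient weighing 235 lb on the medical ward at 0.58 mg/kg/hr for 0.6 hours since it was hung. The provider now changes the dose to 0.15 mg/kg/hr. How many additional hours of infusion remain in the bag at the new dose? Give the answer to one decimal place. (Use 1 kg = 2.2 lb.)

Initial rate:
Weight = 235 lb ÷ 2.2 lb/kg = 106.8182 kg
Dose = 0.58 mg/kg/hr × 106.8182 kg = 61.95455 mg/hr
Concentration = 205 mg ÷ 98 mL = 2.091837 mg/mL
Rate = 61.95455 mg/hr ÷ 2.091837 mg/mL = 29.61729 mL/hr
Volume infused so far = 29.61729 mL/hr × 0.6 hr = 17.77038 mL
Volume remaining = 98 − 17.77038 = 80.22962 mL
New rate:
Dose = 0.15 mg/kg/hr × 106.8182 kg = 16.02273 mg/hr
Rate = 16.02273 mg/hr ÷ 2.091837 mg/mL = 7.659645 mL/hr
Time remaining = 80.22962 mL ÷ 7.659645 mL/hr = 10.47433 hr

10.5 hours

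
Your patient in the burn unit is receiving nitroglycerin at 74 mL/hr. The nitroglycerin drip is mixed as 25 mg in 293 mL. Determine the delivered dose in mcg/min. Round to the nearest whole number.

Concentration = 25 mg ÷ 293 mL = 0.08532423 mg/mL = 85.32423 mcg/mL
Drug rate = 74 mL/hr × 85.32423 mcg/mL = 6313.993 mcg/hr
6313.993 mcg/hr ÷ 60 min/hr = 105.2332 mcg/min

105 mcg/min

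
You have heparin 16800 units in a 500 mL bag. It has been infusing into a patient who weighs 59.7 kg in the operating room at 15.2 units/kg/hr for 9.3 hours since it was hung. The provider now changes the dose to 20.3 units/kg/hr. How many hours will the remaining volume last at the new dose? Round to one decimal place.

6.9 hours

Initial rate:
Dose = 15.2 units/kg/hr × 59.7 kg = 907.44 units/hr
Concentration = 16800 units ÷ 500 mL = 33.6 units/mL
Rate = 907.44 units/hr ÷ 33.6 units/mL = 27.00714 mL/hr
Volume infused so far = 27.00714 mL/hr × 9.3 hr = 251.1664 mL
Volume remaining = 500 − 251.1664 = 248.8336 mL
New rate:
Dose = 20.3 units/kg/hr × 59.7 kg = 1211.91 units/hr
Rate = 1211.91 units/hr ÷ 33.6 units/mL = 36.06875 mL/hr
Time remaining = 248.8336 mL ÷ 36.06875 mL/hr = 6.898869 hr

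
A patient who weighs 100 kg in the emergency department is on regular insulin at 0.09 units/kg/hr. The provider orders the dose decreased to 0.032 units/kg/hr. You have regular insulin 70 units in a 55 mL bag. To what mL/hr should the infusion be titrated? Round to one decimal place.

Dose = 0.032 units/kg/hr × 100 kg = 3.2 units/hr
Concentration = 70 units ÷ 55 mL = 1.272727 units/mL
Rate = 3.2 units/hr ÷ 1.272727 units/mL = 2.514286 mL/hr

2.5 mL/hr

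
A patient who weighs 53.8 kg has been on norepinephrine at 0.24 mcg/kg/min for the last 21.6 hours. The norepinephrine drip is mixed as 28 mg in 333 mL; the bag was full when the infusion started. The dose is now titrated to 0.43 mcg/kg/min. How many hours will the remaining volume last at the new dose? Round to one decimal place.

8.1 hours

Initial rate:
Dose = 0.24 mcg/kg/min × 53.8 kg = 12.912 mcg/min
12.912 mcg/min × 60 min/hr = 774.72 mcg/hr
Concentration = 28 mg ÷ 333 mL = 0.08408408 mg/mL = 84.08408 mcg/mL
Rate = 774.72 mcg/hr ÷ 84.08408 mcg/mL = 9.213634 mL/hr
Volume infused so far = 9.213634 mL/hr × 21.6 hr = 199.0145 mL
Volume remaining = 333 − 199.0145 = 133.9855 mL
New rate:
Dose = 0.43 mcg/kg/min × 53.8 kg = 23.134 mcg/min
23.134 mcg/min × 60 min/hr = 1388.04 mcg/hr
Rate = 1388.04 mcg/hr ÷ 84.08408 mcg/mL = 16.50776 mL/hr
Time remaining = 133.9855 mL ÷ 16.50776 mL/hr = 8.116515 hr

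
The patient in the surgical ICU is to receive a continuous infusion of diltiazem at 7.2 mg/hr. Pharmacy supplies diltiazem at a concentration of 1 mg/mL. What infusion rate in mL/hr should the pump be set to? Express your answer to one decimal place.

Rate = 7.2 mg/hr ÷ 1 mg/mL = 7.2 mL/hr

7.2 mL/hr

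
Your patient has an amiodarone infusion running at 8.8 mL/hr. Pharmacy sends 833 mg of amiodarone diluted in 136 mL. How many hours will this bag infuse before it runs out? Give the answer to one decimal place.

15.5 hours

Duration = 136 mL ÷ 8.8 mL/hr = 15.45455 hr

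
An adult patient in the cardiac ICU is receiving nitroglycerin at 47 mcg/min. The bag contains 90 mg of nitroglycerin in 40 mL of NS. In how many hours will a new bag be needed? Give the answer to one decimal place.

47 mcg/min × 60 min/hr = 2820 mcg/hr
Concentration = 90 mg ÷ 40 mL = 2.25 mg/mL = 2250 mcg/mL
Rate = 2820 mcg/hr ÷ 2250 mcg/mL = 1.253333 mL/hr
Duration = 40 mL ÷ 1.253333 mL/hr = 31.91489 hr

31.9 hours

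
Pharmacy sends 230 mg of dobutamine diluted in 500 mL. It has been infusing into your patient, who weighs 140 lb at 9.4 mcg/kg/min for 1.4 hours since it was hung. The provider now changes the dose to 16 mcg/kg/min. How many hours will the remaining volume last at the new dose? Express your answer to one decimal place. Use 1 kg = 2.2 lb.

Initial rate:
Weight = 140 lb ÷ 2.2 lb/kg = 63.63636 kg
Dose = 9.4 mcg/kg/min × 63.63636 kg = 598.1818 mcg/min
598.1818 mcg/min × 60 min/hr = 35890.91 mcg/hr
Concentration = 230 mg ÷ 500 mL = 0.46 mg/mL = 460 mcg/mL
Rate = 35890.91 mcg/hr ÷ 460 mcg/mL = 78.02372 mL/hr
Volume infused so far = 78.02372 mL/hr × 1.4 hr = 109.2332 mL
Volume remaining = 500 − 109.2332 = 390.7668 mL
New rate:
Dose = 16 mcg/kg/min × 63.63636 kg = 1018.182 mcg/min
1018.182 mcg/min × 60 min/hr = 61090.91 mcg/hr
Rate = 61090.91 mcg/hr ÷ 460 mcg/mL = 132.8063 mL/hr
Time remaining = 390.7668 mL ÷ 132.8063 mL/hr = 2.942381 hr

2.9 hours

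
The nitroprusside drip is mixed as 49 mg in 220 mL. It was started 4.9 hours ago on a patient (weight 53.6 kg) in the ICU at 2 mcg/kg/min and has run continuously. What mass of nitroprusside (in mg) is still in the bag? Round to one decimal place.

Dose = 2 mcg/kg/min × 53.6 kg = 107.2 mcg/min
107.2 mcg/min × 60 min/hr = 6432 mcg/hr
Concentration = 49 mg ÷ 220 mL = 0.2227273 mg/mL = 222.7273 mcg/mL
Rate = 6432 mcg/hr ÷ 222.7273 mcg/mL = 28.87837 mL/hr
Volume infused = 28.87837 mL/hr × 4.9 hr = 141.504 mL
Volume remaining = 220 − 141.504 = 78.496 mL
Drug remaining = 78.496 mL × 222.7273 mcg/mL = 17483.2 mcg = 17.4832 mg

17.5 mg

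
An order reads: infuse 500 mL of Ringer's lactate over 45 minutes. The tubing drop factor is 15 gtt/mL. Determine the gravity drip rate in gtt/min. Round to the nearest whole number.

167 gtt/min

500 mL ÷ (45 min) = 11.11111 mL/min
11.11111 mL/min × 15 gtt/mL = 166.6667 gtt/min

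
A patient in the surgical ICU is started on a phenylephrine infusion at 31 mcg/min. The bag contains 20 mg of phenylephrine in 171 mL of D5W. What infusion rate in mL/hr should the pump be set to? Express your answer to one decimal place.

15.9 mL/hr

31 mcg/min × 60 min/hr = 1860 mcg/hr
Concentration = 20 mg ÷ 171 mL = 0.1169591 mg/mL = 116.9591 mcg/mL
Rate = 1860 mcg/hr ÷ 116.9591 mcg/mL = 15.903 mL/hr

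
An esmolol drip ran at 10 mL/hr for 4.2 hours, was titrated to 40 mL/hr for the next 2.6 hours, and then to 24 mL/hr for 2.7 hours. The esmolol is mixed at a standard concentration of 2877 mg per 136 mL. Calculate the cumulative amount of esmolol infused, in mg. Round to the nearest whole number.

4459 mg

Concentration = 2877 mg ÷ 136 mL = 21.15441 mg/mL
Stage 1: 10 mL/hr × 4.2 hr = 42 mL → 42 mL × 21.15441 mg/mL = 888.4853 mg
Stage 2: 40 mL/hr × 2.6 hr = 104 mL → 104 mL × 21.15441 mg/mL = 2200.059 mg
Stage 3: 24 mL/hr × 2.7 hr = 64.8 mL → 64.8 mL × 21.15441 mg/mL = 1370.806 mg
Total = 888.4853 + 2200.059 + 1370.806 = 4459.35 mg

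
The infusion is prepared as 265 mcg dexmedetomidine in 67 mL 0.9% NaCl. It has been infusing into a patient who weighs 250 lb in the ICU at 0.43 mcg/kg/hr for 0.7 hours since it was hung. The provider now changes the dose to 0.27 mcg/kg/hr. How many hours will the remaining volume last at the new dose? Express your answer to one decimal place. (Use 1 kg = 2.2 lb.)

7.5 hours

Initial rate:
Weight = 250 lb ÷ 2.2 lb/kg = 113.6364 kg
Dose = 0.43 mcg/kg/hr × 113.6364 kg = 48.86364 mcg/hr
Concentration = 265 mcg ÷ 67 mL = 3.955224 mcg/mL
Rate = 48.86364 mcg/hr ÷ 3.955224 mcg/mL = 12.3542 mL/hr
Volume infused so far = 12.3542 mL/hr × 0.7 hr = 8.647942 mL
Volume remaining = 67 − 8.647942 = 58.35206 mL
New rate:
Dose = 0.27 mcg/kg/hr × 113.6364 kg = 30.68182 mcg/hr
Rate = 30.68182 mcg/hr ÷ 3.955224 mcg/mL = 7.75729 mL/hr
Time remaining = 58.35206 mL ÷ 7.75729 mL/hr = 7.522222 hr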